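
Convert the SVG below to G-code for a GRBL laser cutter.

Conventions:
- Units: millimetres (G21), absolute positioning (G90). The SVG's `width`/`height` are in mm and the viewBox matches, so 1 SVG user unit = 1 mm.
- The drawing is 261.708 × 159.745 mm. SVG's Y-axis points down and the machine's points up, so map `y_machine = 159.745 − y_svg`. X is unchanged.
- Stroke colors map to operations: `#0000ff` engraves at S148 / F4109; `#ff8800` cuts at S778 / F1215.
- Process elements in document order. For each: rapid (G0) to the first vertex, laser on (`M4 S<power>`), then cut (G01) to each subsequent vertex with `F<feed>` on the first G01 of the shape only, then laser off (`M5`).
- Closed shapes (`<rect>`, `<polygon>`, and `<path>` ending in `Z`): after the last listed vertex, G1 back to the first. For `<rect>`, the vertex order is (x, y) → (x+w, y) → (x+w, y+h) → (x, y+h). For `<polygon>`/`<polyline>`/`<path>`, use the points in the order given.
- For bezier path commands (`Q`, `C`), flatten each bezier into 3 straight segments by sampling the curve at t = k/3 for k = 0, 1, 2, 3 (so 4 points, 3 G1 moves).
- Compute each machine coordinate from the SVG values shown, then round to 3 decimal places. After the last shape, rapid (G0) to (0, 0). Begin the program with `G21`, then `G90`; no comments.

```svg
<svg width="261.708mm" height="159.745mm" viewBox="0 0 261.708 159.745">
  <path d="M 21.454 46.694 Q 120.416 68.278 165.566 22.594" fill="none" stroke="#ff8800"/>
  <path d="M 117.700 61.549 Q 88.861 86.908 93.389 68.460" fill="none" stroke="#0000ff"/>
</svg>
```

Since the viewBox matches the mm dimensions, user units are millimetres directly. The only transform is the Y-flip y_m = 159.745 − y_svg.

Shape 1 is a quadratic bezier drawn with `<path>`. Its stroke #ff8800 means cut at S778, F1215. After flipping Y the toolpath is (21.454,113.051) → (81.450,106.136) → (129.487,114.169) → (165.566,137.151).

Shape 2 is a quadratic bezier drawn with `<path>`. Its stroke #0000ff means engrave at S148, F4109. After flipping Y the toolpath is (117.700,98.196) → (102.181,86.157) → (94.078,83.854) → (93.389,91.285).

G21
G90
G0 X21.454 Y113.051
M4 S778
G01 X81.450 Y106.136 F1215
G01 X129.487 Y114.169
G01 X165.566 Y137.151
M5
G0 X117.700 Y98.196
M4 S148
G01 X102.181 Y86.157 F4109
G01 X94.078 Y83.854
G01 X93.389 Y91.285
M5
G0 X0.000 Y0.000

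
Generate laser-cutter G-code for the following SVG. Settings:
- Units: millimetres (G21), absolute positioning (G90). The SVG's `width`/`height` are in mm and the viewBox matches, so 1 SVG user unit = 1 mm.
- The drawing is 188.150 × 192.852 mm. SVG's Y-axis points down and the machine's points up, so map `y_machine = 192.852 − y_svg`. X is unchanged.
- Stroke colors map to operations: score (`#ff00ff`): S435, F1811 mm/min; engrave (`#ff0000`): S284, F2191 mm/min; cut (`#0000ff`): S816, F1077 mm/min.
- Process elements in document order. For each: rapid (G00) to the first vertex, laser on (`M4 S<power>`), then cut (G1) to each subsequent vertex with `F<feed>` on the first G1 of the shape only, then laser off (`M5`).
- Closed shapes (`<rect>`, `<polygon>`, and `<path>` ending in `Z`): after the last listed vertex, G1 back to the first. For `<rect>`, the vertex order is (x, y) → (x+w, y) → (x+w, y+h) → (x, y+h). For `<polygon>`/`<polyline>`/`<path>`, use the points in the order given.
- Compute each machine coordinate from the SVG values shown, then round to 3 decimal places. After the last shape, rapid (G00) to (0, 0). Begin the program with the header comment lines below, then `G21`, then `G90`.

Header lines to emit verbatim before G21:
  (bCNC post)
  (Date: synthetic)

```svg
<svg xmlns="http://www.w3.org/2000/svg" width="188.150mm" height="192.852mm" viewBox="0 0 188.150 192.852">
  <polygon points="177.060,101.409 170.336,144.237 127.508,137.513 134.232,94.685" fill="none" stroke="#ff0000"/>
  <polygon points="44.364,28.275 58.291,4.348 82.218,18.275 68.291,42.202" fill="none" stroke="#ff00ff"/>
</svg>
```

(bCNC post)
(Date: synthetic)
G21
G90
G00 X177.060 Y91.443
M4 S284
G1 X170.336 Y48.615 F2191
G1 X127.508 Y55.339
G1 X134.232 Y98.167
G1 X177.060 Y91.443
M5
G00 X44.364 Y164.577
M4 S435
G1 X58.291 Y188.504 F1811
G1 X82.218 Y174.577
G1 X68.291 Y150.650
G1 X44.364 Y164.577
M5
G00 X0.000 Y0.000

1 u = 1 mm; y_m = 192.852 − y.

[1] `<polygon>` regular polygon, #ff0000→engrave S284 F2191: (177.060,91.443) → (170.336,48.615) → (127.508,55.339) → (134.232,98.167) → (177.060,91.443) (closed)

[2] `<polygon>` regular polygon, #ff00ff→score S435 F1811: (44.364,164.577) → (58.291,188.504) → (82.218,174.577) → (68.291,150.650) → (44.364,164.577) (closed)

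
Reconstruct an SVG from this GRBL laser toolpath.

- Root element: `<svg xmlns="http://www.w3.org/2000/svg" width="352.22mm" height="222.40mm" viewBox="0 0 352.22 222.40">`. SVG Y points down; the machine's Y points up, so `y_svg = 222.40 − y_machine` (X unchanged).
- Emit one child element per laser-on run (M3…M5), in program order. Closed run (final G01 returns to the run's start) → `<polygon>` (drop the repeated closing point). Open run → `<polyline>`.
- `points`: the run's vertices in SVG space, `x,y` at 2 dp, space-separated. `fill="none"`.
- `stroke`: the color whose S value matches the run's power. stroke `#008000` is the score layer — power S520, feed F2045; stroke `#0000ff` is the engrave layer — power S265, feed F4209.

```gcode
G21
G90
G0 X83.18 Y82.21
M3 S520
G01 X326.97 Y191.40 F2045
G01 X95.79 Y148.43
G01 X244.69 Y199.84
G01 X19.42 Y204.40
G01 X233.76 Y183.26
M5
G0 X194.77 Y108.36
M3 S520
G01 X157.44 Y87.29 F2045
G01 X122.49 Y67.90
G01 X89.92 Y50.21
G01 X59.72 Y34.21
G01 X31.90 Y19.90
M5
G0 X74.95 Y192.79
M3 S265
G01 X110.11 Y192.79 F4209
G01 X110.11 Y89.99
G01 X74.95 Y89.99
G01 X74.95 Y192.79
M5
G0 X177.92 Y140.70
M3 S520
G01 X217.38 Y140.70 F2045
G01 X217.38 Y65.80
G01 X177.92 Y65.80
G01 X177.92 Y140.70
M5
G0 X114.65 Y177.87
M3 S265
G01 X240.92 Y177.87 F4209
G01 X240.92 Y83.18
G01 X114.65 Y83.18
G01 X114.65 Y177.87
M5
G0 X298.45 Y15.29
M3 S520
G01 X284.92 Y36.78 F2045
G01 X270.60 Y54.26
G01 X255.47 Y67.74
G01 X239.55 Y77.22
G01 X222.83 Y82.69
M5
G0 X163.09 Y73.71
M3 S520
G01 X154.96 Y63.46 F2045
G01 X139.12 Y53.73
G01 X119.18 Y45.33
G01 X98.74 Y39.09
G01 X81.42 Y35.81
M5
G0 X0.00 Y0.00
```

<svg xmlns="http://www.w3.org/2000/svg" width="352.22mm" height="222.40mm" viewBox="0 0 352.22 222.40">
  <polyline points="83.18,140.19 326.97,31.00 95.79,73.97 244.69,22.56 19.42,18.00 233.76,39.14" fill="none" stroke="#008000"/>
  <polyline points="194.77,114.04 157.44,135.11 122.49,154.50 89.92,172.19 59.72,188.19 31.90,202.50" fill="none" stroke="#008000"/>
  <polygon points="74.95,29.61 110.11,29.61 110.11,132.41 74.95,132.41" fill="none" stroke="#0000ff"/>
  <polygon points="177.92,81.70 217.38,81.70 217.38,156.60 177.92,156.60" fill="none" stroke="#008000"/>
  <polygon points="114.65,44.53 240.92,44.53 240.92,139.22 114.65,139.22" fill="none" stroke="#0000ff"/>
  <polyline points="298.45,207.11 284.92,185.62 270.60,168.14 255.47,154.66 239.55,145.18 222.83,139.71" fill="none" stroke="#008000"/>
  <polyline points="163.09,148.69 154.96,158.94 139.12,168.67 119.18,177.07 98.74,183.31 81.42,186.59" fill="none" stroke="#008000"/>
</svg>

y_svg = 222.40 − y_m.

[1] S520→`#008000` (score); open run; points: 83.18,140.19 326.97,31.00 95.79,73.97 244.69,22.56 19.42,18.00 233.76,39.14

[2] S520→`#008000` (score); open run; points: 194.77,114.04 157.44,135.11 122.49,154.50 89.92,172.19 59.72,188.19 31.90,202.50

[3] S265→`#0000ff` (engrave); closed run; points: 74.95,29.61 110.11,29.61 110.11,132.41 74.95,132.41

[4] S520→`#008000` (score); closed run; points: 177.92,81.70 217.38,81.70 217.38,156.60 177.92,156.60

[5] S265→`#0000ff` (engrave); closed run; points: 114.65,44.53 240.92,44.53 240.92,139.22 114.65,139.22

[6] S520→`#008000` (score); open run; points: 298.45,207.11 284.92,185.62 270.60,168.14 255.47,154.66 239.55,145.18 222.83,139.71

[7] S520→`#008000` (score); open run; points: 163.09,148.69 154.96,158.94 139.12,168.67 119.18,177.07 98.74,183.31 81.42,186.59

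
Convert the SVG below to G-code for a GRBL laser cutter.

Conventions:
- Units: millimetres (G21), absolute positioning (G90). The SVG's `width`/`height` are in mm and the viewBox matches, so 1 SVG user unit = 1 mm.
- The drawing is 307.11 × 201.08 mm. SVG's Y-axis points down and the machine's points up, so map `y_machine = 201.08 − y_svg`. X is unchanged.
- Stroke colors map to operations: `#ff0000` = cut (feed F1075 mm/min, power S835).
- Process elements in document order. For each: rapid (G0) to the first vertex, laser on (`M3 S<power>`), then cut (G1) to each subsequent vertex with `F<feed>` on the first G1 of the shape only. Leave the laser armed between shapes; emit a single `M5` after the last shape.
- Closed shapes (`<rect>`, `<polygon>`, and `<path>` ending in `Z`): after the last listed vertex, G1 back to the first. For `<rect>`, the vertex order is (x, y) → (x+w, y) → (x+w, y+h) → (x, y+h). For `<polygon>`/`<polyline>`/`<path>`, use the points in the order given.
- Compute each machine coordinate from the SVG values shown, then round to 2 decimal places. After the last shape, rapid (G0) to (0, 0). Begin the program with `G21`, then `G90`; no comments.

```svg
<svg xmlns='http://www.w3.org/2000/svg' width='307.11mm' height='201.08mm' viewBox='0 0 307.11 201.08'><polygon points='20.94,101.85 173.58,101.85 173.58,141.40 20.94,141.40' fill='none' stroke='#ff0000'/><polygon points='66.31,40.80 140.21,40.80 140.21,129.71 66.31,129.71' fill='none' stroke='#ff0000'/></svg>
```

G21
G90
G0 X20.94 Y99.23
M3 S835
G1 X173.58 Y99.23 F1075
G1 X173.58 Y59.68
G1 X20.94 Y59.68
G1 X20.94 Y99.23
G0 X66.31 Y160.28
M3 S835
G1 X140.21 Y160.28 F1075
G1 X140.21 Y71.37
G1 X66.31 Y71.37
G1 X66.31 Y160.28
M5
G0 X0.00 Y0.00

1 u = 1 mm; y_m = 201.08 − y.

[1] `<polygon>` rectangle, #ff0000→cut S835 F1075: (20.94,99.23) → (173.58,99.23) → (173.58,59.68) → (20.94,59.68) → (20.94,99.23) (closed)

[2] `<polygon>` rectangle, #ff0000→cut S835 F1075: (66.31,160.28) → (140.21,160.28) → (140.21,71.37) → (66.31,71.37) → (66.31,160.28) (closed)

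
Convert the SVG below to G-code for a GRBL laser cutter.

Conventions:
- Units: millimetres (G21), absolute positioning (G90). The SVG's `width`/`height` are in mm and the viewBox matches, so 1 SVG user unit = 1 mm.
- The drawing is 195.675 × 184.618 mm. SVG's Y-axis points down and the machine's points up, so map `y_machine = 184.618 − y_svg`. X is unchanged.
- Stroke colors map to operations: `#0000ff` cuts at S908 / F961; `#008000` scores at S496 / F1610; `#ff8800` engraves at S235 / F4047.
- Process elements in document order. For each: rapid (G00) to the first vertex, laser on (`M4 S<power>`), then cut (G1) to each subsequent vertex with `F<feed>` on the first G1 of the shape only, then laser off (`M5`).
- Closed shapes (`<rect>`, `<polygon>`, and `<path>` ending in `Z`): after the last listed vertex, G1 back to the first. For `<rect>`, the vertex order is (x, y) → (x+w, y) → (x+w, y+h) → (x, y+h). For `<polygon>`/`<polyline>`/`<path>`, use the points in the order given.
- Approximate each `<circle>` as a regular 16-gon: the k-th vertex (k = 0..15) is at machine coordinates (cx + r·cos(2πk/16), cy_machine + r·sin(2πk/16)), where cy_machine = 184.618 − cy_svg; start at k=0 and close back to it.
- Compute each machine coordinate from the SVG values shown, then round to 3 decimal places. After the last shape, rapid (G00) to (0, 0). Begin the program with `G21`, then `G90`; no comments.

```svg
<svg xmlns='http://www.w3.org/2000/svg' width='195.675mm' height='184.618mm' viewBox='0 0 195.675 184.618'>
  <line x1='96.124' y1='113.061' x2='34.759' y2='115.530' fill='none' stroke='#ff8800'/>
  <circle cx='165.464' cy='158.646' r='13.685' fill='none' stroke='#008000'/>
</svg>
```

G21
G90
G00 X96.124 Y71.557
M4 S235
G1 X34.759 Y69.088 F4047
M5
G00 X179.149 Y25.972
M4 S496
G1 X178.107 Y31.209 F1610
G1 X175.141 Y35.649
G1 X170.701 Y38.615
G1 X165.464 Y39.657
G1 X160.227 Y38.615
G1 X155.787 Y35.649
G1 X152.821 Y31.209
G1 X151.779 Y25.972
G1 X152.821 Y20.735
G1 X155.787 Y16.295
G1 X160.227 Y13.329
G1 X165.464 Y12.287
G1 X170.701 Y13.329
G1 X175.141 Y16.295
G1 X178.107 Y20.735
G1 X179.149 Y25.972
M5
G00 X0.000 Y0.000

viewBox `0 0 195.675 184.618` with mm width/height → 1 unit = 1 mm. Flip: y_m = 184.618 − y_svg.

**Shape 1** — `<line>` line segment, stroke `#ff8800` → engrave (S235, F4047). Machine vertices: (96.124,71.557) → (34.759,69.088). Open path.

**Shape 2** — `<circle>` circle, stroke `#008000` → score (S496, F1610). Machine vertices: (179.149,25.972) → (178.107,31.209) → (175.141,35.649) → (170.701,38.615) → (165.464,39.657) → (160.227,38.615) → (155.787,35.649) → (152.821,31.209) → (151.779,25.972) → (152.821,20.735) → (155.787,16.295) → (160.227,13.329) → (165.464,12.287) → (170.701,13.329) → (175.141,16.295) → (178.107,20.735) → (179.149,25.972). Closed: final G1 returns to the first vertex.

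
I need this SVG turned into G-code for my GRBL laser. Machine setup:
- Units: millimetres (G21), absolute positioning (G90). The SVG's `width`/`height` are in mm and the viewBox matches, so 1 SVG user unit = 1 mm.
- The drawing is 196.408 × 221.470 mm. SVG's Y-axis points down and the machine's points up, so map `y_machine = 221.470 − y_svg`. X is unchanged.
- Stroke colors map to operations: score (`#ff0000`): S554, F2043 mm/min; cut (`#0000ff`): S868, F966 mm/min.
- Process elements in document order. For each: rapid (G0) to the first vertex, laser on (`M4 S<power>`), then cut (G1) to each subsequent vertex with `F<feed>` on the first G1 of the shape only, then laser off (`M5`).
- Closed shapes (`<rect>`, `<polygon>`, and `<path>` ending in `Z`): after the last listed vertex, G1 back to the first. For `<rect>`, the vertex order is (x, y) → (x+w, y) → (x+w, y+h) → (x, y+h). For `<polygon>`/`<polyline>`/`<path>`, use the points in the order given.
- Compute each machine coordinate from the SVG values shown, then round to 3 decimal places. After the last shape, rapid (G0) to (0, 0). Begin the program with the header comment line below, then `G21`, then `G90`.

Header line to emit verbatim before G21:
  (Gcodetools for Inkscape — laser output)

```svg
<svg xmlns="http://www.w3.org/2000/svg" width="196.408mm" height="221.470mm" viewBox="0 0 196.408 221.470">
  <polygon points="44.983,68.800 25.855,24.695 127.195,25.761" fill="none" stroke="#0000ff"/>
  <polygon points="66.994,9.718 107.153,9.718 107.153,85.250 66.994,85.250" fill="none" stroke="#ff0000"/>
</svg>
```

1 u = 1 mm; y_m = 221.470 − y.

[1] `<polygon>` closed polygon, #0000ff→cut S868 F966: (44.983,152.670) → (25.855,196.775) → (127.195,195.709) → (44.983,152.670) (closed)

[2] `<polygon>` rectangle, #ff0000→score S554 F2043: (66.994,211.752) → (107.153,211.752) → (107.153,136.220) → (66.994,136.220) → (66.994,211.752) (closed)

(Gcodetools for Inkscape — laser output)
G21
G90
G0 X44.983 Y152.670
M4 S868
G1 X25.855 Y196.775 F966
G1 X127.195 Y195.709
G1 X44.983 Y152.670
M5
G0 X66.994 Y211.752
M4 S554
G1 X107.153 Y211.752 F2043
G1 X107.153 Y136.220
G1 X66.994 Y136.220
G1 X66.994 Y211.752
M5
G0 X0.000 Y0.000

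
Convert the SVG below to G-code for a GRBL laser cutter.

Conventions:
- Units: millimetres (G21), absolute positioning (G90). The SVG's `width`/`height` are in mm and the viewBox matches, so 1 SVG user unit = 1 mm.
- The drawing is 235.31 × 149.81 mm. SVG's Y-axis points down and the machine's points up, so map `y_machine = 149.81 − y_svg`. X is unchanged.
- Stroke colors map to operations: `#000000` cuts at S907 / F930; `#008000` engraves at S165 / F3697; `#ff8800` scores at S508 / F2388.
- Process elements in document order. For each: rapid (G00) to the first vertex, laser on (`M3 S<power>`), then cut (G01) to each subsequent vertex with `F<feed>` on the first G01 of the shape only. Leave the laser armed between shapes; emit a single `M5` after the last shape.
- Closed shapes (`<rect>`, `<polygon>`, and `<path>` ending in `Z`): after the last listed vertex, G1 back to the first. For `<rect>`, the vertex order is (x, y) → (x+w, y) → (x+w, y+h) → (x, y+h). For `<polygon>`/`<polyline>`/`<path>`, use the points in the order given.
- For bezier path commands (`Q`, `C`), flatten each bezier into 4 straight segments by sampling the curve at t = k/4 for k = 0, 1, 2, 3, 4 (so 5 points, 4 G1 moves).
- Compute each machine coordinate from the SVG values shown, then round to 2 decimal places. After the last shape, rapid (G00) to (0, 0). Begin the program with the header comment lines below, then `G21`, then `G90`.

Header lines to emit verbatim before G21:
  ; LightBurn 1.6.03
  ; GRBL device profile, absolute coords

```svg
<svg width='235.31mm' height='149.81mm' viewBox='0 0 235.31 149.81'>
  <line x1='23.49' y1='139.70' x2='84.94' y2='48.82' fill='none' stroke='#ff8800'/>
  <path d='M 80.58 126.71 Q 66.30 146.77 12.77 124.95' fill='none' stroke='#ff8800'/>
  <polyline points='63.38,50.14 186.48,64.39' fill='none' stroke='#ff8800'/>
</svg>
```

Since the viewBox matches the mm dimensions, user units are millimetres directly. The only transform is the Y-flip y_m = 149.81 − y_svg.

Shape 1 is a line segment drawn with `<line>`. Its stroke #ff8800 means score at S508, F2388. After flipping Y the toolpath is (23.49,10.11) → (84.94,100.99).

Shape 2 is a quadratic bezier drawn with `<path>`. Its stroke #ff8800 means score at S508, F2388. After flipping Y the toolpath is (80.58,23.10) → (70.99,15.69) → (56.49,13.51) → (37.08,16.57) → (12.77,24.86).

Shape 3 is a line segment drawn with `<polyline>`. Its stroke #ff8800 means score at S508, F2388. After flipping Y the toolpath is (63.38,99.67) → (186.48,85.42).

; LightBurn 1.6.03
; GRBL device profile, absolute coords
G21
G90
G00 X23.49 Y10.11
M3 S508
G01 X84.94 Y100.99 F2388
G00 X80.58 Y23.10
M3 S508
G01 X70.99 Y15.69 F2388
G01 X56.49 Y13.51
G01 X37.08 Y16.57
G01 X12.77 Y24.86
G00 X63.38 Y99.67
M3 S508
G01 X186.48 Y85.42 F2388
M5
G00 X0.00 Y0.00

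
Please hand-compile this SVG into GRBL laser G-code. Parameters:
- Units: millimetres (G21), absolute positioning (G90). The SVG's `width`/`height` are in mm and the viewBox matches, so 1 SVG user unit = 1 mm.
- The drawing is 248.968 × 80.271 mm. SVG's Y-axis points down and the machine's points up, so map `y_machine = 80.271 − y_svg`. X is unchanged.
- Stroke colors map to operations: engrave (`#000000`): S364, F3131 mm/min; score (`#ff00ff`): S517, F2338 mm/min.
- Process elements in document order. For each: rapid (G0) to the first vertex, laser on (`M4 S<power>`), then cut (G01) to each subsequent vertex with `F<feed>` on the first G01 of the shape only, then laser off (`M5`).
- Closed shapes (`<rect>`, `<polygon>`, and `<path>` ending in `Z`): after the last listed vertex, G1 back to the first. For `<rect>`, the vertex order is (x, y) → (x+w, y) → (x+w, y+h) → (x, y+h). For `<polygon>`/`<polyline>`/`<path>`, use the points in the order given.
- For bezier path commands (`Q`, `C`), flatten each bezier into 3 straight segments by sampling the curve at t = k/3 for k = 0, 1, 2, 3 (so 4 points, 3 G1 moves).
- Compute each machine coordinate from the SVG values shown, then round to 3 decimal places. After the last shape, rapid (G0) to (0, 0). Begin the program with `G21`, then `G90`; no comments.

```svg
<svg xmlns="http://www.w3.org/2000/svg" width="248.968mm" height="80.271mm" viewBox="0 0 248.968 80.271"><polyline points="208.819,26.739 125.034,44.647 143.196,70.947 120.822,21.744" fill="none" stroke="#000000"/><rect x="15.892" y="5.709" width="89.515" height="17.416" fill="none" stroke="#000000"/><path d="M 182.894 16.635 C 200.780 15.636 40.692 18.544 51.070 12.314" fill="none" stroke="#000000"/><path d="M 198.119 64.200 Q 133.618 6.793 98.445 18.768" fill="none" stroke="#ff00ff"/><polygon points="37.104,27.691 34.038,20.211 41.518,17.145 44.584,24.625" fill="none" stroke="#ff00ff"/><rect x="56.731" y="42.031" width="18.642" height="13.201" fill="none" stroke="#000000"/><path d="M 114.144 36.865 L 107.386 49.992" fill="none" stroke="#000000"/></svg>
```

1 u = 1 mm; y_m = 80.271 − y.

[1] `<polyline>` open polyline, #000000→engrave S364 F3131: (208.819,53.532) → (125.034,35.624) → (143.196,9.324) → (120.822,58.527)

[2] `<rect>` rectangle, #000000→engrave S364 F3131: (15.892,74.562) → (105.407,74.562) → (105.407,57.146) → (15.892,57.146) → (15.892,74.562) (closed)

[3] `<path>` cubic bezier, #000000→engrave S364 F3131: (182.894,63.636) → (154.361,63.816) → (84.609,64.290) → (51.070,67.957)

[4] `<path>` quadratic bezier, #ff00ff→score S517 F2338: (198.119,16.071) → (158.377,46.633) → (125.152,61.777) → (98.445,61.503)

[5] `<polygon>` regular polygon, #ff00ff→score S517 F2338: (37.104,52.580) → (34.038,60.060) → (41.518,63.126) → (44.584,55.646) → (37.104,52.580) (closed)

[6] `<rect>` rectangle, #000000→engrave S364 F3131: (56.731,38.240) → (75.373,38.240) → (75.373,25.039) → (56.731,25.039) → (56.731,38.240) (closed)

[7] `<path>` line segment, #000000→engrave S364 F3131: (114.144,43.406) → (107.386,30.279)

G21
G90
G0 X208.819 Y53.532
M4 S364
G01 X125.034 Y35.624 F3131
G01 X143.196 Y9.324
G01 X120.822 Y58.527
M5
G0 X15.892 Y74.562
M4 S364
G01 X105.407 Y74.562 F3131
G01 X105.407 Y57.146
G01 X15.892 Y57.146
G01 X15.892 Y74.562
M5
G0 X182.894 Y63.636
M4 S364
G01 X154.361 Y63.816 F3131
G01 X84.609 Y64.290
G01 X51.070 Y67.957
M5
G0 X198.119 Y16.071
M4 S517
G01 X158.377 Y46.633 F2338
G01 X125.152 Y61.777
G01 X98.445 Y61.503
M5
G0 X37.104 Y52.580
M4 S517
G01 X34.038 Y60.060 F2338
G01 X41.518 Y63.126
G01 X44.584 Y55.646
G01 X37.104 Y52.580
M5
G0 X56.731 Y38.240
M4 S364
G01 X75.373 Y38.240 F3131
G01 X75.373 Y25.039
G01 X56.731 Y25.039
G01 X56.731 Y38.240
M5
G0 X114.144 Y43.406
M4 S364
G01 X107.386 Y30.279 F3131
M5
G0 X0.000 Y0.000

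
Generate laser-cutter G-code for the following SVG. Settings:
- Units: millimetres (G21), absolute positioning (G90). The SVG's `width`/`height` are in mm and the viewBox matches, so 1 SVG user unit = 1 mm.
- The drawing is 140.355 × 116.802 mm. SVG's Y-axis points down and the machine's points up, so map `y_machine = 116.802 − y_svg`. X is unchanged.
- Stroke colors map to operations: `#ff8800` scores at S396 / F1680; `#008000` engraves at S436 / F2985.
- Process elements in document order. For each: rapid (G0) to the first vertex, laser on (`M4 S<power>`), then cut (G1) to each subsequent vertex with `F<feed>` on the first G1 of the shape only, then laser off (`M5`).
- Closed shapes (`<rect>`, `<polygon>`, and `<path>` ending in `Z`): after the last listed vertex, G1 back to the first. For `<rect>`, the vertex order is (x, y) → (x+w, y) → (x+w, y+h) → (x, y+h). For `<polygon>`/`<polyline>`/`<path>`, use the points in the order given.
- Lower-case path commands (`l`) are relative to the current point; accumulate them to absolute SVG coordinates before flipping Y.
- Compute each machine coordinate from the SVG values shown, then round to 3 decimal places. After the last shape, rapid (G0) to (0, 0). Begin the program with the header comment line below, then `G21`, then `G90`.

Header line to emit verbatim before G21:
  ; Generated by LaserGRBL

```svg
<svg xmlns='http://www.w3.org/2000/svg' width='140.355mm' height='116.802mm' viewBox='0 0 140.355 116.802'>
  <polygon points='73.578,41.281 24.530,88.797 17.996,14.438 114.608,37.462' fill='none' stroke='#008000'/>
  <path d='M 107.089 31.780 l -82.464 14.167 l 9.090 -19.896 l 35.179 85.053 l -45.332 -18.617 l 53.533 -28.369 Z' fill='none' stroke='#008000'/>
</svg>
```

; Generated by LaserGRBL
G21
G90
G0 X73.578 Y75.521
M4 S436
G1 X24.530 Y28.005 F2985
G1 X17.996 Y102.364
G1 X114.608 Y79.340
G1 X73.578 Y75.521
M5
G0 X107.089 Y85.022
M4 S436
G1 X24.625 Y70.855 F2985
G1 X33.715 Y90.751
G1 X68.894 Y5.698
G1 X23.562 Y24.315
G1 X77.095 Y52.684
G1 X107.089 Y85.022
M5
G0 X0.000 Y0.000

viewBox `0 0 140.355 116.802` with mm width/height → 1 unit = 1 mm. Flip: y_m = 116.802 − y_svg.

**Shape 1** — `<polygon>` closed polygon, stroke `#008000` → engrave (S436, F2985). Machine vertices: (73.578,75.521) → (24.530,28.005) → (17.996,102.364) → (114.608,79.340) → (73.578,75.521). Closed: final G1 returns to the first vertex.

**Shape 2** — `<path>` closed polygon, stroke `#008000` → engrave (S436, F2985). Machine vertices: (107.089,85.022) → (24.625,70.855) → (33.715,90.751) → (68.894,5.698) → (23.562,24.315) → (77.095,52.684) → (107.089,85.022). Closed: final G1 returns to the first vertex.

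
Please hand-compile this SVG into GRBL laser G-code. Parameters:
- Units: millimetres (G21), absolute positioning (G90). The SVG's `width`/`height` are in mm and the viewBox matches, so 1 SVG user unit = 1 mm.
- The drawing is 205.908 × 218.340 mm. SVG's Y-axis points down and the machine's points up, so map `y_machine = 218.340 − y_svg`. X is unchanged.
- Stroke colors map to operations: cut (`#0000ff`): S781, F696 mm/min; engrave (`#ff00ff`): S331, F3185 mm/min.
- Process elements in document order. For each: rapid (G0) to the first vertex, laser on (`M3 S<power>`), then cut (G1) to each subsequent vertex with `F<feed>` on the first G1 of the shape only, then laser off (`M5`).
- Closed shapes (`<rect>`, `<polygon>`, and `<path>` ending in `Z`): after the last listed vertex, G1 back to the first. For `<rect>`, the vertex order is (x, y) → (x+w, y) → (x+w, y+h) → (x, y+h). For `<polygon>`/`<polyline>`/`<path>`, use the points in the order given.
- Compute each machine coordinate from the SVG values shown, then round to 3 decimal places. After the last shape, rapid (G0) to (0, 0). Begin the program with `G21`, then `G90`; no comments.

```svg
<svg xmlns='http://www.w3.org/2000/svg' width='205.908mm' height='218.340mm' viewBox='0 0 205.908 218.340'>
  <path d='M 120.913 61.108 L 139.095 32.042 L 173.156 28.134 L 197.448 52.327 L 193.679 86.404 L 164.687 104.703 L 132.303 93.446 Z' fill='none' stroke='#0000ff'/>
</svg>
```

G21
G90
G0 X120.913 Y157.232
M3 S781
G1 X139.095 Y186.298 F696
G1 X173.156 Y190.206
G1 X197.448 Y166.013
G1 X193.679 Y131.936
G1 X164.687 Y113.637
G1 X132.303 Y124.894
G1 X120.913 Y157.232
M5
G0 X0.000 Y0.000

1 u = 1 mm; y_m = 218.340 − y.

[1] `<path>` regular polygon, #0000ff→cut S781 F696: (120.913,157.232) → (139.095,186.298) → (173.156,190.206) → (197.448,166.013) → (193.679,131.936) → (164.687,113.637) → (132.303,124.894) → (120.913,157.232) (closed)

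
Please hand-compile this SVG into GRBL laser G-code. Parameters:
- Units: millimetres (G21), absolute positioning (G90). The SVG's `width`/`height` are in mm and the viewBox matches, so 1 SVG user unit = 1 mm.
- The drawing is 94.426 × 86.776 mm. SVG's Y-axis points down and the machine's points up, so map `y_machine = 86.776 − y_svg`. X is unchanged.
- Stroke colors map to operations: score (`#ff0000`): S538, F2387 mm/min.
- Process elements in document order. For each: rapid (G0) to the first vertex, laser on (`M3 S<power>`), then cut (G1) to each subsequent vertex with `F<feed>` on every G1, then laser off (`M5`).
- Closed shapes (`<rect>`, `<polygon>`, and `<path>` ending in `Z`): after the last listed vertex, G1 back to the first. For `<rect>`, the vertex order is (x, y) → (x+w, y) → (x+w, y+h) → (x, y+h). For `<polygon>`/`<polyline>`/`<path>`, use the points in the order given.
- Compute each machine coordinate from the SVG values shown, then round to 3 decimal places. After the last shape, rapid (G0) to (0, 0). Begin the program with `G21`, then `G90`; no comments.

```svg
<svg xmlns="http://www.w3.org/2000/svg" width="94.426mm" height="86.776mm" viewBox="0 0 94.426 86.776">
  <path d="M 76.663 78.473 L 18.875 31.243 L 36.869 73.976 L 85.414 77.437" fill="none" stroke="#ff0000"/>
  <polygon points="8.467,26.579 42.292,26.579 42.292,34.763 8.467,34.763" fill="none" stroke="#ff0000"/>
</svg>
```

Since the viewBox matches the mm dimensions, user units are millimetres directly. The only transform is the Y-flip y_m = 86.776 − y_svg.

Shape 1 is a open polyline drawn with `<path>`. Its stroke #ff0000 means score at S538, F2387. After flipping Y the toolpath is (76.663,8.303) → (18.875,55.533) → (36.869,12.800) → (85.414,9.339).

Shape 2 is a rectangle drawn with `<polygon>`. Its stroke #ff0000 means score at S538, F2387. After flipping Y the toolpath is (8.467,60.197) → (42.292,60.197) → (42.292,52.013) → (8.467,52.013) → (8.467,60.197), returning to the start.

G21
G90
G0 X76.663 Y8.303
M3 S538
G1 X18.875 Y55.533 F2387
G1 X36.869 Y12.800 F2387
G1 X85.414 Y9.339 F2387
M5
G0 X8.467 Y60.197
M3 S538
G1 X42.292 Y60.197 F2387
G1 X42.292 Y52.013 F2387
G1 X8.467 Y52.013 F2387
G1 X8.467 Y60.197 F2387
M5
G0 X0.000 Y0.000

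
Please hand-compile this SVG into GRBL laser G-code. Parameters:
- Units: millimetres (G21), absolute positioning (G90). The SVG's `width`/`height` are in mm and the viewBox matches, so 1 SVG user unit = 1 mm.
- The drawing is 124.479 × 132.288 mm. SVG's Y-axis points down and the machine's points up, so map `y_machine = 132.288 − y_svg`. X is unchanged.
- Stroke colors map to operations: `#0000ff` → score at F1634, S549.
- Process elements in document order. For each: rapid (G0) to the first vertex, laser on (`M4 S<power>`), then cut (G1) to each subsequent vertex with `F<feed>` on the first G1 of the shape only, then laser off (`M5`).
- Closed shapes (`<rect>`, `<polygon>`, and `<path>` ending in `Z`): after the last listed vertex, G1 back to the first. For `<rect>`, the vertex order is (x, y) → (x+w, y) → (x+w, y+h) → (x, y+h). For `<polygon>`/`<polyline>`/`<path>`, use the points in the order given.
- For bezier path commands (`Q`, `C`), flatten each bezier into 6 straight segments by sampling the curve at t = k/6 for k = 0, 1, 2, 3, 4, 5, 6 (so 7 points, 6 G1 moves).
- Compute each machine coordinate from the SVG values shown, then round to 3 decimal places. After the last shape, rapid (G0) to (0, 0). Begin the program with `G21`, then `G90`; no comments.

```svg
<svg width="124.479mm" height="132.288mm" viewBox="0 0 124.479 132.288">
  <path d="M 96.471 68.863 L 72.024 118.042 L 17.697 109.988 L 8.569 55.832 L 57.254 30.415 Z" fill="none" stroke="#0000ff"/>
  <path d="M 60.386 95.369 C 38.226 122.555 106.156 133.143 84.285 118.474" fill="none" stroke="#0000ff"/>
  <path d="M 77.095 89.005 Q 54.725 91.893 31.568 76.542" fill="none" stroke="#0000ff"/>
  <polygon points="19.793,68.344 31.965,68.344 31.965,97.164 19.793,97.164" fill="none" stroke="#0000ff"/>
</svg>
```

viewBox `0 0 124.479 132.288` with mm width/height → 1 unit = 1 mm. Flip: y_m = 132.288 − y_svg.

**Shape 1** — `<path>` regular polygon, stroke `#0000ff` → score (S549, F1634). Machine vertices: (96.471,63.425) → (72.024,14.246) → (17.697,22.300) → (8.569,76.456) → (57.254,101.873) → (96.471,63.425). Closed: final G1 returns to the first vertex.

**Shape 2** — `<path>` cubic bezier, stroke `#0000ff` → score (S549, F1634). Control points (SVG): P0=(60.386,95.369), P1=(38.226,122.555), P2=(106.156,133.143), P3=(84.285,118.474); sampled at t=k/6. Machine vertices: (60.386,36.919) → (55.981,24.749) → (61.593,15.586) → (72.227,9.671) → (82.885,7.243) → (88.570,8.544) → (84.285,13.814). Open path.

**Shape 3** — `<path>` quadratic bezier, stroke `#0000ff` → score (S549, F1634). Control points (SVG): P0=(77.095,89.005), P1=(54.725,91.893), P2=(31.568,76.542); sampled at t=k/6. Machine vertices: (77.095,43.283) → (69.616,42.827) → (62.094,43.384) → (54.528,44.955) → (46.919,47.539) → (39.265,51.136) → (31.568,55.746). Open path.

**Shape 4** — `<polygon>` rectangle, stroke `#0000ff` → score (S549, F1634). Machine vertices: (19.793,63.944) → (31.965,63.944) → (31.965,35.124) → (19.793,35.124) → (19.793,63.944). Closed: final G1 returns to the first vertex.

G21
G90
G0 X96.471 Y63.425
M4 S549
G1 X72.024 Y14.246 F1634
G1 X17.697 Y22.300
G1 X8.569 Y76.456
G1 X57.254 Y101.873
G1 X96.471 Y63.425
M5
G0 X60.386 Y36.919
M4 S549
G1 X55.981 Y24.749 F1634
G1 X61.593 Y15.586
G1 X72.227 Y9.671
G1 X82.885 Y7.243
G1 X88.570 Y8.544
G1 X84.285 Y13.814
M5
G0 X77.095 Y43.283
M4 S549
G1 X69.616 Y42.827 F1634
G1 X62.094 Y43.384
G1 X54.528 Y44.955
G1 X46.919 Y47.539
G1 X39.265 Y51.136
G1 X31.568 Y55.746
M5
G0 X19.793 Y63.944
M4 S549
G1 X31.965 Y63.944 F1634
G1 X31.965 Y35.124
G1 X19.793 Y35.124
G1 X19.793 Y63.944
M5
G0 X0.000 Y0.000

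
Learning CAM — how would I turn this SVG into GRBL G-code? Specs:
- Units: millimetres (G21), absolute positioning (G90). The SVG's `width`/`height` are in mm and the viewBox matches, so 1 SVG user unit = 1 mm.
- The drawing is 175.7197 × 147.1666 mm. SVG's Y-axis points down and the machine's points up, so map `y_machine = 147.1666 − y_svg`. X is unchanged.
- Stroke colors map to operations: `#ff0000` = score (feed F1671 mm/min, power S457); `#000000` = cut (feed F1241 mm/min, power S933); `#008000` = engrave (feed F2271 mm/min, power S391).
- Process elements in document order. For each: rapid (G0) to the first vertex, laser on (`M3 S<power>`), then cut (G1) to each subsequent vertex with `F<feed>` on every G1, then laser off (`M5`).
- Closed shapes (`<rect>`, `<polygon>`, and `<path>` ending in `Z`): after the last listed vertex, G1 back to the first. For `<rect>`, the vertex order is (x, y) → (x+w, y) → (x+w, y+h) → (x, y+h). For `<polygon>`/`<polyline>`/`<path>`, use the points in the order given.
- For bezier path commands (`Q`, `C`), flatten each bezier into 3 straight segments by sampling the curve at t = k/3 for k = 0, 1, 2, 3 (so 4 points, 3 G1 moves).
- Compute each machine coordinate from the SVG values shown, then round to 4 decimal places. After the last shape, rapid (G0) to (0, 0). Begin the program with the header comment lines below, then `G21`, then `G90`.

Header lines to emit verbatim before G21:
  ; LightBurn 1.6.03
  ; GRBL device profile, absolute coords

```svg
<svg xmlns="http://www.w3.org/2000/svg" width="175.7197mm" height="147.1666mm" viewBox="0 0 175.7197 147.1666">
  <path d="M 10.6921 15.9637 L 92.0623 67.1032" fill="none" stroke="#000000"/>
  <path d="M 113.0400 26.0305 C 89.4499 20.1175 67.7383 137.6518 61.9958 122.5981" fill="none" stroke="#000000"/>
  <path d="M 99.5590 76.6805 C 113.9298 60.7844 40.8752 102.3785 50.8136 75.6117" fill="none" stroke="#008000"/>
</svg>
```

; LightBurn 1.6.03
; GRBL device profile, absolute coords
G21
G90
G0 X10.6921 Y131.2029
M3 S933
G1 X92.0623 Y80.0634 F1241
M5
G0 X113.0400 Y121.1361
M3 S933
G1 X90.5979 Y95.3828 F1241
G1 X72.5395 Y44.2280 F1241
G1 X61.9958 Y24.5685 F1241
M5
G0 X99.5590 Y70.4861
M3 S391
G1 X91.0998 Y71.8800 F2271
G1 X62.2277 Y62.9139 F2271
G1 X50.8136 Y71.5549 F2271
M5
G0 X0.0000 Y0.0000

1 u = 1 mm; y_m = 147.1666 − y.

[1] `<path>` line segment, #000000→cut S933 F1241: (10.6921,131.2029) → (92.0623,80.0634)

[2] `<path>` cubic bezier, #000000→cut S933 F1241: (113.0400,121.1361) → (90.5979,95.3828) → (72.5395,44.2280) → (61.9958,24.5685)

[3] `<path>` cubic bezier, #008000→engrave S391 F2271: (99.5590,70.4861) → (91.0998,71.8800) → (62.2277,62.9139) → (50.8136,71.5549)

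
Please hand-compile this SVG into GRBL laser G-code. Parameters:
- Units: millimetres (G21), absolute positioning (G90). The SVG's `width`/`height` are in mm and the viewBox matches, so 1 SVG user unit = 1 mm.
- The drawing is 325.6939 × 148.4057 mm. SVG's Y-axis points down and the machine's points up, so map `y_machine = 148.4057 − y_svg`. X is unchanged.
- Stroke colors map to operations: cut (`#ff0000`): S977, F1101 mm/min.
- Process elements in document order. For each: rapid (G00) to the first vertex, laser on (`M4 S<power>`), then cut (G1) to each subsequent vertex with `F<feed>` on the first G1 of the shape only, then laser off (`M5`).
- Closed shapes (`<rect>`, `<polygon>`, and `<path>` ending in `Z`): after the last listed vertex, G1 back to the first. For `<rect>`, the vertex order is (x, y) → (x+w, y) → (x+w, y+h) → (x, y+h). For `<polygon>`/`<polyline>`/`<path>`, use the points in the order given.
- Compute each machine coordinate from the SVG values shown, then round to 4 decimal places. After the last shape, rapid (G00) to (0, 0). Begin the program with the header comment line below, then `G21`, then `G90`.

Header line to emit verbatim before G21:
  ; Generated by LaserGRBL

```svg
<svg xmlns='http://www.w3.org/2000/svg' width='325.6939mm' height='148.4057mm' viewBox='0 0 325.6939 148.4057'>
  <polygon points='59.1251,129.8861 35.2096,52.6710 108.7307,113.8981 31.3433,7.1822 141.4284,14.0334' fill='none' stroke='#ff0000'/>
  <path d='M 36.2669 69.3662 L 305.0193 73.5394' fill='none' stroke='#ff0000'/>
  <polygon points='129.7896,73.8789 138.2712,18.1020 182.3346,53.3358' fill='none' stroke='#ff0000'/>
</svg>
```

; Generated by LaserGRBL
G21
G90
G00 X59.1251 Y18.5196
M4 S977
G1 X35.2096 Y95.7347 F1101
G1 X108.7307 Y34.5076
G1 X31.3433 Y141.2235
G1 X141.4284 Y134.3723
G1 X59.1251 Y18.5196
M5
G00 X36.2669 Y79.0395
M4 S977
G1 X305.0193 Y74.8663 F1101
M5
G00 X129.7896 Y74.5268
M4 S977
G1 X138.2712 Y130.3037 F1101
G1 X182.3346 Y95.0699
G1 X129.7896 Y74.5268
M5
G00 X0.0000 Y0.0000

viewBox `0 0 325.6939 148.4057` with mm width/height → 1 unit = 1 mm. Flip: y_m = 148.4057 − y_svg.

**Shape 1** — `<polygon>` closed polygon, stroke `#ff0000` → cut (S977, F1101). Machine vertices: (59.1251,18.5196) → (35.2096,95.7347) → (108.7307,34.5076) → (31.3433,141.2235) → (141.4284,134.3723) → (59.1251,18.5196). Closed: final G1 returns to the first vertex.

**Shape 2** — `<path>` line segment, stroke `#ff0000` → cut (S977, F1101). Machine vertices: (36.2669,79.0395) → (305.0193,74.8663). Open path.

**Shape 3** — `<polygon>` regular polygon, stroke `#ff0000` → cut (S977, F1101). Machine vertices: (129.7896,74.5268) → (138.2712,130.3037) → (182.3346,95.0699) → (129.7896,74.5268). Closed: final G1 returns to the first vertex.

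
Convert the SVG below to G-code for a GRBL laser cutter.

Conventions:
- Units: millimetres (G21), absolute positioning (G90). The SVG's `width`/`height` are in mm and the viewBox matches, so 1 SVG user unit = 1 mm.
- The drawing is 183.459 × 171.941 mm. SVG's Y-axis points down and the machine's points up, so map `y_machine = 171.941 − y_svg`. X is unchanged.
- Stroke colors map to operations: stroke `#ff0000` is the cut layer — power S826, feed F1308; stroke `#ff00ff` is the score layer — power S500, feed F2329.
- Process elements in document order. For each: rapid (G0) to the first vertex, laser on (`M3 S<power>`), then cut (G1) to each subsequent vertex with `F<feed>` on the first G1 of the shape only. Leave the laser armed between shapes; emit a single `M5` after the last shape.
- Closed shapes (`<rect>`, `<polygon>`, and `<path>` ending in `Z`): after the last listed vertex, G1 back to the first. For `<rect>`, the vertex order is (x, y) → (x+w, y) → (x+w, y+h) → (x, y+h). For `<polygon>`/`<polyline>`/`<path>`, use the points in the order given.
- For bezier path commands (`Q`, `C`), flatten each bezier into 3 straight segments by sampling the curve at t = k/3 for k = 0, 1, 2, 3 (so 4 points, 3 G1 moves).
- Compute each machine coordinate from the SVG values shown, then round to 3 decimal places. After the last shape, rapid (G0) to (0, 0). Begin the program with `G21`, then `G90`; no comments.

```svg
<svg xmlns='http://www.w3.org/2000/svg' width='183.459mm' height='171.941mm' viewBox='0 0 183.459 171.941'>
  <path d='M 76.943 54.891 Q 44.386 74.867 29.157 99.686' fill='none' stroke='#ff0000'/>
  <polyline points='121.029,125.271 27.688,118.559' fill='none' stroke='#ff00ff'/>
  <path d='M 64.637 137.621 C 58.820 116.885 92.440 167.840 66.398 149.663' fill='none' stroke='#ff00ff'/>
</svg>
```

G21
G90
G0 X76.943 Y117.050
M3 S826
G1 X57.164 Y103.195 F1308
G1 X41.235 Y88.263
G1 X29.157 Y72.255
G0 X121.029 Y46.670
M3 S500
G1 X27.688 Y53.382 F2329
G0 X64.637 Y34.320
M3 S500
G1 X68.295 Y36.375 F2329
G1 X76.223 Y21.929
G1 X66.398 Y22.278
M5
G0 X0.000 Y0.000

viewBox `0 0 183.459 171.941` with mm width/height → 1 unit = 1 mm. Flip: y_m = 171.941 − y_svg.

**Shape 1** — `<path>` quadratic bezier, stroke `#ff0000` → cut (S826, F1308). Control points (SVG): P0=(76.943,54.891), P1=(44.386,74.867), P2=(29.157,99.686); sampled at t=k/3. Machine vertices: (76.943,117.050) → (57.164,103.195) → (41.235,88.263) → (29.157,72.255). Open path.

**Shape 2** — `<polyline>` line segment, stroke `#ff00ff` → score (S500, F2329). Machine vertices: (121.029,46.670) → (27.688,53.382). Open path.

**Shape 3** — `<path>` cubic bezier, stroke `#ff00ff` → score (S500, F2329). Control points (SVG): P0=(64.637,137.621), P1=(58.820,116.885), P2=(92.440,167.840), P3=(66.398,149.663); sampled at t=k/3. Machine vertices: (64.637,34.320) → (68.295,36.375) → (76.223,21.929) → (66.398,22.278). Open path.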